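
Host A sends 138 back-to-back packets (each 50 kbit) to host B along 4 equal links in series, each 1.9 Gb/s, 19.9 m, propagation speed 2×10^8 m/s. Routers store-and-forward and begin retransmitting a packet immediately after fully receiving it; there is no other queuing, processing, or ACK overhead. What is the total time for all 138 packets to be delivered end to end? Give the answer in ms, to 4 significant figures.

3.711 ms

Per-hop transmission t_tx = L/R = 50000/1900000000 = 0.0263158 ms.
Per-hop propagation t_prop = 19.9/200000000 = 9.95e-05 ms.
Pipeline fill: first packet needs 4·t_tx to clear all hops; remaining 137 packets each add one t_tx.
Total = (4+138-1)·t_tx + 4·t_prop = 141·0.0263158 + 4·9.95e-05 = 3.711 ms.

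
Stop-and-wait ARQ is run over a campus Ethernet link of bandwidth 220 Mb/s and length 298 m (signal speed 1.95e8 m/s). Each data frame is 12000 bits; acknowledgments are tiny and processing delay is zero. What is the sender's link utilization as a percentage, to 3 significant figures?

t_tx = L/R = 12000/220000000 = 5.45455e-05 s.
t_prop = 298/195000000 = 1.52821e-06 s; RTT = 3.05641e-06 s.
Cycle = t_tx + RTT = 5.76019e-05 s.
Utilization = t_tx / cycle = 5.45455e-05/5.76019e-05 = 94.7 %.

94.7 %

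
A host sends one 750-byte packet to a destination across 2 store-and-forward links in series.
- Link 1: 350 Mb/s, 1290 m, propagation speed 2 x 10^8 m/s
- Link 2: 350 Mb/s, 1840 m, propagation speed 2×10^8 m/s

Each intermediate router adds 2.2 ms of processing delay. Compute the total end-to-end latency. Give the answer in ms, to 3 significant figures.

L = 750 × 8 = 6000 bits.
Transmission delay per hop = L/R = 6000/350000000 = 0.0171429 ms; 2 hops → 0.0342857 ms.
Propagation delays (d/s per hop): 0.00645, 0.0092 ms; sum = 0.01565 ms.
Processing at 1 router(s): 1 × 2.2 ms = 2.2 ms.
End-to-end = 2.25 ms.

2.25 ms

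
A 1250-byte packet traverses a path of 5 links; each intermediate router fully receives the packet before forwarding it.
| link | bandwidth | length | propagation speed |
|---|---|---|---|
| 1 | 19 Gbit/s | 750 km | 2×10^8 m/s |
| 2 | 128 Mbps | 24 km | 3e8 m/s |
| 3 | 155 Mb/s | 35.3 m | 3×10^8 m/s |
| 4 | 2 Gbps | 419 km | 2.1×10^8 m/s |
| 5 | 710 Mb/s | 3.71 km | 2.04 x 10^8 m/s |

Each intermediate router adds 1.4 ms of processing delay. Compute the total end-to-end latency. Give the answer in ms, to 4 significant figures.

L = 1250 × 8 = 10000 bits.
Transmission delays (L/R per hop): 0.000526316, 0.078125, 0.0645161, 0.005, 0.0140845 ms; sum = 0.162252 ms.
Propagation delays (d/s per hop): 3.75, 0.08, 0.000117667, 1.99524, 0.0181863 ms; sum = 5.84354 ms.
Processing at 4 router(s): 4 × 1.4 ms = 5.6 ms.
End-to-end = 11.61 ms.

11.61 ms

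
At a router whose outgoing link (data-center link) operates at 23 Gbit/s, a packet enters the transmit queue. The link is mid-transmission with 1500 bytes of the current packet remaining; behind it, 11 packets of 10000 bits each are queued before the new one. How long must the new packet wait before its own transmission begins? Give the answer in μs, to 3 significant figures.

Each queued packet: L/R = 10000/23000000000 = 0.434783 μs.
11 queued → 4.78261 μs.
Plus remaining 12000 bits of current packet: 0.521739 μs.
Queuing delay = 5.30 μs.

5.30 μs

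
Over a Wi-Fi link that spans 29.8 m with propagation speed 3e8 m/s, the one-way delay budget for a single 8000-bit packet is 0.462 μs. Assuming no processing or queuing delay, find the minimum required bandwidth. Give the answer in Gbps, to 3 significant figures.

Propagation delay = 29.8 / 300000000 = 0.0993333 μs.
Transmission budget = 0.462 − 0.0993333 = 0.362667 μs.
R ≥ L / t_tx = 8000 bits / 3.62667e-07 s = 22.1 Gbps.

22.1 Gbps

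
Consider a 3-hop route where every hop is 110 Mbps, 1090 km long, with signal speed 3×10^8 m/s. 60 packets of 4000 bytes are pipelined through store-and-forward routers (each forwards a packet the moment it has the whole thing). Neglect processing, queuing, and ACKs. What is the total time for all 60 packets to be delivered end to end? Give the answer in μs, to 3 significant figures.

28900 μs

Per-hop transmission t_tx = L/R = 32000/110000000 = 290.909 μs.
Per-hop propagation t_prop = 1090000/300000000 = 3633.33 μs.
Pipeline fill: first packet needs 3·t_tx to clear all hops; remaining 59 packets each add one t_tx.
Total = (3+60-1)·t_tx + 3·t_prop = 62·290.909 + 3·3633.33 = 28900 μs.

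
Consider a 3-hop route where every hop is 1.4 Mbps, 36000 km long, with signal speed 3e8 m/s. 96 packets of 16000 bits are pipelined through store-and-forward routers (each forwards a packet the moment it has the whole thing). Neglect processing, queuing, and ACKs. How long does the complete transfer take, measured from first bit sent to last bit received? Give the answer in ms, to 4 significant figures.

1480 ms

Per-hop transmission t_tx = L/R = 16000/1400000 = 11.4286 ms.
Per-hop propagation t_prop = 36000000/300000000 = 120 ms.
Pipeline fill: first packet needs 3·t_tx to clear all hops; remaining 95 packets each add one t_tx.
Total = (3+96-1)·t_tx + 3·t_prop = 98·11.4286 + 3·120 = 1480 ms.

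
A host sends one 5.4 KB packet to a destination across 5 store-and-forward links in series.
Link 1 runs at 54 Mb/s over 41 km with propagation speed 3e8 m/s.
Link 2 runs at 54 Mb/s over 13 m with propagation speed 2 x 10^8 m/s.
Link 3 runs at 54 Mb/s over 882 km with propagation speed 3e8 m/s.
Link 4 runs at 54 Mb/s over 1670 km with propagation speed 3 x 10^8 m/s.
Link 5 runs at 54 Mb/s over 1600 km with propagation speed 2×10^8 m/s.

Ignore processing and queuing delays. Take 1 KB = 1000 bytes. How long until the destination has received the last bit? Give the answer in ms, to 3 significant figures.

L = 43200 bits.
Transmission delay per hop = L/R = 43200/54000000 = 0.8 ms; 5 hops → 4 ms.
Propagation delays (d/s per hop): 0.136667, 6.5e-05, 2.94, 5.56667, 8 ms; sum = 16.6434 ms.
End-to-end = 20.6 ms.

20.6 ms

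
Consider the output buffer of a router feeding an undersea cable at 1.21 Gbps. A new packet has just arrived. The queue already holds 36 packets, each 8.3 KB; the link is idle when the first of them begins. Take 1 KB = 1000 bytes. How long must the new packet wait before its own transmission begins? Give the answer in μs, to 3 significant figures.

Each queued packet: L/R = 66400/1210000000 = 54.876 μs.
36 queued → 1975.54 μs.
Queuing delay = 1980 μs.

1980 μs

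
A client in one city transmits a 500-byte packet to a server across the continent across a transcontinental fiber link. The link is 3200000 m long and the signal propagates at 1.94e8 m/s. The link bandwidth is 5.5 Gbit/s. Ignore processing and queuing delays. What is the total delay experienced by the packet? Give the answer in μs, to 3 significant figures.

16500 μs

L = 500 × 8 = 4000 bits.
Transmission delay = L/R = 4000 / 5500000000 = 0.727273 μs.
Propagation delay = d/s = 3200000 m / 194000000 m/s = 16494.8 μs.
Total = 16500 μs.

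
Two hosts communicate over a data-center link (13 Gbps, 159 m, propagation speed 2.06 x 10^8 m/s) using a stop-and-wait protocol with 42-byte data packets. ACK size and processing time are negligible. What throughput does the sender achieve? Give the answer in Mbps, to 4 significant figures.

214.1 Mbps

t_tx = L/R = 336/13000000000 = 2.58462e-08 s.
t_prop = 159/206000000 = 7.71845e-07 s; RTT = 1.54369e-06 s.
Cycle = t_tx + RTT = 1.56954e-06 s.
Throughput = L / cycle = 336 / 1.56954e-06 = 214.1 Mbps.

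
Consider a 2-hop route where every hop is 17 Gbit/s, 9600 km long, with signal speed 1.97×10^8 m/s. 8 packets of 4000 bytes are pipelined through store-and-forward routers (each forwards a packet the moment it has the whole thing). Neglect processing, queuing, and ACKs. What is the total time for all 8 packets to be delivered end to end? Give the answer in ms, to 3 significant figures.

Per-hop transmission t_tx = L/R = 32000/17000000000 = 0.00188235 ms.
Per-hop propagation t_prop = 9600000/197000000 = 48.731 ms.
Pipeline fill: first packet needs 2·t_tx to clear all hops; remaining 7 packets each add one t_tx.
Total = (2+8-1)·t_tx + 2·t_prop = 9·0.00188235 + 2·48.731 = 97.5 ms.

97.5 ms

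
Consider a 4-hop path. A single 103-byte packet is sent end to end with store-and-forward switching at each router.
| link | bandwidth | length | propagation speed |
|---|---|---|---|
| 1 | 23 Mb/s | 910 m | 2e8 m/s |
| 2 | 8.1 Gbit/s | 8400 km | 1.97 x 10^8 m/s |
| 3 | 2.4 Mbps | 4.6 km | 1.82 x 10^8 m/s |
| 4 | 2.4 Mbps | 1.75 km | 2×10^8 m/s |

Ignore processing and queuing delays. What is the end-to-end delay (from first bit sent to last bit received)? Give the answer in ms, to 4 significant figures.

L = 103 × 8 = 824 bits.
Transmission delays (L/R per hop): 0.0358261, 0.000101728, 0.343333, 0.343333 ms; sum = 0.722594 ms.
Propagation delays (d/s per hop): 0.00455, 42.6396, 0.0252747, 0.00875 ms; sum = 42.6782 ms.
End-to-end = 43.40 ms.

43.40 ms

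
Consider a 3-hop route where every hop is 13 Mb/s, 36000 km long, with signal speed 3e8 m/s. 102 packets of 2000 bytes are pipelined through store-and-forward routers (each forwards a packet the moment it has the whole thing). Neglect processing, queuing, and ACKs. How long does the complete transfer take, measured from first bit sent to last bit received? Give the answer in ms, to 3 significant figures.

Per-hop transmission t_tx = L/R = 16000/13000000 = 1.23077 ms.
Per-hop propagation t_prop = 36000000/300000000 = 120 ms.
Pipeline fill: first packet needs 3·t_tx to clear all hops; remaining 101 packets each add one t_tx.
Total = (3+102-1)·t_tx + 3·t_prop = 104·1.23077 + 3·120 = 488 ms.

488 ms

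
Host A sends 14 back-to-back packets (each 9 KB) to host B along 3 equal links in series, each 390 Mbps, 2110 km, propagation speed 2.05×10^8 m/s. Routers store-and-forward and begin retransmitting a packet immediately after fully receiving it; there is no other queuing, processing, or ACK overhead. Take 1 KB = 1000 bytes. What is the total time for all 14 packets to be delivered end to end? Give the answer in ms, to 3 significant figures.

33.8 ms

Per-hop transmission t_tx = L/R = 72000/390000000 = 0.184615 ms.
Per-hop propagation t_prop = 2110000/2.05e+08 = 10.2927 ms.
Pipeline fill: first packet needs 3·t_tx to clear all hops; remaining 13 packets each add one t_tx.
Total = (3+14-1)·t_tx + 3·t_prop = 16·0.184615 + 3·10.2927 = 33.8 ms.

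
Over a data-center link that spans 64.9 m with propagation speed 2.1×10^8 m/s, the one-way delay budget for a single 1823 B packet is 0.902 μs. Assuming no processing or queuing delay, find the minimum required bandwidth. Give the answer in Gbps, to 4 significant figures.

L = 14584 bits.
Propagation delay = 64.9 / 210000000 = 0.309048 μs.
Transmission budget = 0.902 − 0.309048 = 0.592952 μs.
R ≥ L / t_tx = 14584 bits / 5.92952e-07 s = 24.60 Gbps.

24.60 Gbps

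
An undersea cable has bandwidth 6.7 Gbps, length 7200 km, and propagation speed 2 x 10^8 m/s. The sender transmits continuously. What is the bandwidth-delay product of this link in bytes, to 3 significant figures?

30200000 bytes

Propagation delay = 7200000 / 200000000 = 0.036 s.
BDP = R × t_prop = 6700000000 × 0.036 = 241200000 bits.
In bytes: 241200000/8 = 30200000 bytes.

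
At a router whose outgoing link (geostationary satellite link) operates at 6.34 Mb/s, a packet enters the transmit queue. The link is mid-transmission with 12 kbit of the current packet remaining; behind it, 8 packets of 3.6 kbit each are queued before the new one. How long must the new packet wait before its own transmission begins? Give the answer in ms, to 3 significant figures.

Each queued packet: L/R = 3600/6340000 = 0.567823 ms.
8 queued → 4.54259 ms.
Plus remaining 12000 bits of current packet: 1.89274 ms.
Queuing delay = 6.44 ms.

6.44 ms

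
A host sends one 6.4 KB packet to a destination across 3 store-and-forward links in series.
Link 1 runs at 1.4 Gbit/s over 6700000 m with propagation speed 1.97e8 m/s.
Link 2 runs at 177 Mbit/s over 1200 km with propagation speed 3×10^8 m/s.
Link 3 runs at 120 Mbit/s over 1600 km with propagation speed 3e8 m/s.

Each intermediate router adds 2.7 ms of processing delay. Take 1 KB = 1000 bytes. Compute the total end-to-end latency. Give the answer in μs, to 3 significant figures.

L = 51200 bits.
Transmission delays (L/R per hop): 36.5714, 289.266, 426.667 μs; sum = 752.504 μs.
Propagation delays (d/s per hop): 34010.2, 4000, 5333.33 μs; sum = 43343.5 μs.
Processing at 2 router(s): 2 × 2.7 ms = 5400 μs.
End-to-end = 49500 μs.

49500 μs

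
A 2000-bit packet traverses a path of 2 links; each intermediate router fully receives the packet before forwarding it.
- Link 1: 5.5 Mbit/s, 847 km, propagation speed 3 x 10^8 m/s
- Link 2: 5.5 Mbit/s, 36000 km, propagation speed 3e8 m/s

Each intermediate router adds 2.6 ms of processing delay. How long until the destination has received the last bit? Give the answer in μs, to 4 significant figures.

126200 μs

Transmission delay per hop = L/R = 2000/5500000 = 363.636 μs; 2 hops → 727.273 μs.
Propagation delays (d/s per hop): 2823.33, 120000 μs; sum = 122823 μs.
Processing at 1 router(s): 1 × 2.6 ms = 2600 μs.
End-to-end = 126200 μs.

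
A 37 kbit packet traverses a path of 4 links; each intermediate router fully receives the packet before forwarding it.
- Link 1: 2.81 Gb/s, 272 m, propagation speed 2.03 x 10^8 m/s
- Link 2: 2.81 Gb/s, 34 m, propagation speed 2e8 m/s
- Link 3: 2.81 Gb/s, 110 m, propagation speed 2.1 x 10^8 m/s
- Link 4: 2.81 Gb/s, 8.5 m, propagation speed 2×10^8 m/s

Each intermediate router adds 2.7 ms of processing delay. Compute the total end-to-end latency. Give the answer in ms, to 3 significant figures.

L = 37000 bits.
Transmission delay per hop = L/R = 37000/2810000000 = 0.0131673 ms; 4 hops → 0.052669 ms.
Propagation delays (d/s per hop): 0.0013399, 0.00017, 0.00052381, 4.25e-05 ms; sum = 0.00207621 ms.
Processing at 3 router(s): 3 × 2.7 ms = 8.1 ms.
End-to-end = 8.15 ms.

8.15 ms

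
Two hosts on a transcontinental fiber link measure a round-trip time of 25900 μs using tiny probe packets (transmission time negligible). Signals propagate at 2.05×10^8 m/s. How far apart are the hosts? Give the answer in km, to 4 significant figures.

2655 km

One-way propagation = RTT/2 = 12950 μs.
d = s × t = 2.05e+08 × 0.01295 = 2655 km.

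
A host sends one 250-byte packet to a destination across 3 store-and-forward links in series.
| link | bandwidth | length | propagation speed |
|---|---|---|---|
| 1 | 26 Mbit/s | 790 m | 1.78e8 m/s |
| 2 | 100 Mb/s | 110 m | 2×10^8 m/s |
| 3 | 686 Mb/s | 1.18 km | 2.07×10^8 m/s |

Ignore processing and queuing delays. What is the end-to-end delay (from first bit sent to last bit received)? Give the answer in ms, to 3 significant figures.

0.111 ms

L = 250 × 8 = 2000 bits.
Transmission delays (L/R per hop): 0.0769231, 0.02, 0.00291545 ms; sum = 0.0998385 ms.
Propagation delays (d/s per hop): 0.0044382, 0.00055, 0.00570048 ms; sum = 0.0106887 ms.
End-to-end = 0.111 ms.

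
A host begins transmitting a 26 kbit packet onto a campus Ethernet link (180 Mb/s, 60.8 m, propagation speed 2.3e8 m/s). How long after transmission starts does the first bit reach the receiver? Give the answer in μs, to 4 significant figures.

First bit experiences only propagation delay: d/s = 60.8/2.3e+08 = 0.2643 μs.

0.2643 μs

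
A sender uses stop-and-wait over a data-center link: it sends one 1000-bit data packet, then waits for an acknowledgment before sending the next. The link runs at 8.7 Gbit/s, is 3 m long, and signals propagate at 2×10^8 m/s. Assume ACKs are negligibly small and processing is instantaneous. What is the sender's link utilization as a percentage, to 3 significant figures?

79.3 %

t_tx = L/R = 1000/8700000000 = 1.14943e-07 s.
t_prop = 3/200000000 = 1.5e-08 s; RTT = 3e-08 s.
Cycle = t_tx + RTT = 1.44943e-07 s.
Utilization = t_tx / cycle = 1.14943e-07/1.44943e-07 = 79.3 %.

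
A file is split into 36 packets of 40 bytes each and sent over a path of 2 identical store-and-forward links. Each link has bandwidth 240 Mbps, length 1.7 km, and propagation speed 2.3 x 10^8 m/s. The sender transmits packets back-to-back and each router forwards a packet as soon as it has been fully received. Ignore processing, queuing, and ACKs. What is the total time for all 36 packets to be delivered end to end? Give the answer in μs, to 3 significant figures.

Per-hop transmission t_tx = L/R = 320/240000000 = 1.33333 μs.
Per-hop propagation t_prop = 1700/2.3e+08 = 7.3913 μs.
Pipeline fill: first packet needs 2·t_tx to clear all hops; remaining 35 packets each add one t_tx.
Total = (2+36-1)·t_tx + 2·t_prop = 37·1.33333 + 2·7.3913 = 64.1 μs.

64.1 μs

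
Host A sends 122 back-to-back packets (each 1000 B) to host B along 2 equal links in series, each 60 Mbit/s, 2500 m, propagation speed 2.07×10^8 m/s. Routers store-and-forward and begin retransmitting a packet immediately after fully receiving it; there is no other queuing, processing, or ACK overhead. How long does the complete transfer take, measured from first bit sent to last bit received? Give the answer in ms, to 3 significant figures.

16.4 ms

Per-hop transmission t_tx = L/R = 8000/60000000 = 0.133333 ms.
Per-hop propagation t_prop = 2500/2.07e+08 = 0.0120773 ms.
Pipeline fill: first packet needs 2·t_tx to clear all hops; remaining 121 packets each add one t_tx.
Total = (2+122-1)·t_tx + 2·t_prop = 123·0.133333 + 2·0.0120773 = 16.4 ms.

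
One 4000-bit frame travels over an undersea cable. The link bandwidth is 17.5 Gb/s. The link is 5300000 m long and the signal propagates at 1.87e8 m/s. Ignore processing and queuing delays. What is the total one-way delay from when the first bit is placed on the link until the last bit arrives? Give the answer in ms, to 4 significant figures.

28.34 ms

Transmission delay = L/R = 4000 / 17500000000 = 0.000228571 ms.
Propagation delay = d/s = 5300000 m / 187000000 m/s = 28.3422 ms.
Total = 28.34 ms.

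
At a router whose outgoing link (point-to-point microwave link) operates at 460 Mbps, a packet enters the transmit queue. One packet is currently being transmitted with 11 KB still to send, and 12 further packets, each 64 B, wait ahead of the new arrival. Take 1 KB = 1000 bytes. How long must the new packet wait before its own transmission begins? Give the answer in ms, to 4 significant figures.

Each queued packet: L/R = 512/460000000 = 0.00111304 ms.
12 queued → 0.0133565 ms.
Plus remaining 88000 bits of current packet: 0.191304 ms.
Queuing delay = 0.2047 ms.

0.2047 ms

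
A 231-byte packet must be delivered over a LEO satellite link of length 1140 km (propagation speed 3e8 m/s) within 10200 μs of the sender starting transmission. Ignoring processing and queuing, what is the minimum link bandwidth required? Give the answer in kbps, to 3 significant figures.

289 kbps

L = 1848 bits.
Propagation delay = 1140000 / 300000000 = 3800 μs.
Transmission budget = 10200 − 3800 = 6400 μs.
R ≥ L / t_tx = 1848 bits / 0.0064 s = 289 kbps.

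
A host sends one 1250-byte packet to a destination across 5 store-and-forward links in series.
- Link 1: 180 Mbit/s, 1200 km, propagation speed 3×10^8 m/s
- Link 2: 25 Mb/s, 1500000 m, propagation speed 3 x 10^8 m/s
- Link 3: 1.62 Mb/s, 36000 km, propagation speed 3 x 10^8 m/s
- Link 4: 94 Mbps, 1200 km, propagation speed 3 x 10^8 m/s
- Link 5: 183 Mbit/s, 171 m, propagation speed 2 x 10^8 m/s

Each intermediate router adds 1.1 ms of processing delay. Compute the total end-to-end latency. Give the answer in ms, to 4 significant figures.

L = 1250 × 8 = 10000 bits.
Transmission delays (L/R per hop): 0.0555556, 0.4, 6.17284, 0.106383, 0.0546448 ms; sum = 6.78942 ms.
Propagation delays (d/s per hop): 4, 5, 120, 4, 0.000855 ms; sum = 133.001 ms.
Processing at 4 router(s): 4 × 1.1 ms = 4.4 ms.
End-to-end = 144.2 ms.

144.2 ms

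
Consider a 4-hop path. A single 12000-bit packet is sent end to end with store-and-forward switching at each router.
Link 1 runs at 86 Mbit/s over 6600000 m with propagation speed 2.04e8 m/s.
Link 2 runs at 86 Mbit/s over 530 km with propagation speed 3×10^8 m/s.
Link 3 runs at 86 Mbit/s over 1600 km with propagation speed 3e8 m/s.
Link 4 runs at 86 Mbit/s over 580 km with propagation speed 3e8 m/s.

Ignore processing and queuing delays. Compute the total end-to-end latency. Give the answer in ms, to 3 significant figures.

Transmission delay per hop = L/R = 12000/86000000 = 0.139535 ms; 4 hops → 0.55814 ms.
Propagation delays (d/s per hop): 32.3529, 1.76667, 5.33333, 1.93333 ms; sum = 41.3863 ms.
End-to-end = 41.9 ms.

41.9 ms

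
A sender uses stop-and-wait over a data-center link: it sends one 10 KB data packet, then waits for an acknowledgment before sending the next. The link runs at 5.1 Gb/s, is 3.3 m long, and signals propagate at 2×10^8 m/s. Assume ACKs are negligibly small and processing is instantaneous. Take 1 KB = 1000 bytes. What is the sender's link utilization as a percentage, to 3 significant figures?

99.8 %

t_tx = L/R = 80000/5100000000 = 1.56863e-05 s.
t_prop = 3.3/200000000 = 1.65e-08 s; RTT = 3.3e-08 s.
Cycle = t_tx + RTT = 1.57193e-05 s.
Utilization = t_tx / cycle = 1.56863e-05/1.57193e-05 = 99.8 %.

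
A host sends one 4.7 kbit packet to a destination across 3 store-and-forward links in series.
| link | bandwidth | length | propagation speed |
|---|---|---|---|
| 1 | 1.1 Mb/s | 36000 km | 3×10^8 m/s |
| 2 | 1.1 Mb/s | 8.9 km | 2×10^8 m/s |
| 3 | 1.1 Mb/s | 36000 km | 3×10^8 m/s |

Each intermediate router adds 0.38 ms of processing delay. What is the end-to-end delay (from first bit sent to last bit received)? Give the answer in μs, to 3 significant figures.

L = 4700 bits.
Transmission delay per hop = L/R = 4700/1100000 = 4272.73 μs; 3 hops → 12818.2 μs.
Propagation delays (d/s per hop): 120000, 44.5, 120000 μs; sum = 240045 μs.
Processing at 2 router(s): 2 × 0.38 ms = 760 μs.
End-to-end = 254000 μs.

254000 μs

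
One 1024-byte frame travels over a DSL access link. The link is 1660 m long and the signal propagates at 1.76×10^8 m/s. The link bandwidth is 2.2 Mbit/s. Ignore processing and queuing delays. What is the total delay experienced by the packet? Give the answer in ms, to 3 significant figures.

L = 1024 × 8 = 8192 bits.
Transmission delay = L/R = 8192 / 2200000 = 3.72364 ms.
Propagation delay = d/s = 1660 m / 176000000 m/s = 0.00943182 ms.
Total = 3.73 ms.

3.73 ms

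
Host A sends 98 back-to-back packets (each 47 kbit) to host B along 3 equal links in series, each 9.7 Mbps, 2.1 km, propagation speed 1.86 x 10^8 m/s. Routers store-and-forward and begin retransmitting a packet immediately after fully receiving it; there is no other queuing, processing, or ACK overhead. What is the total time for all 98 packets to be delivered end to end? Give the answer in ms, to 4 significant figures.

Per-hop transmission t_tx = L/R = 47000/9700000 = 4.84536 ms.
Per-hop propagation t_prop = 2100/186000000 = 0.0112903 ms.
Pipeline fill: first packet needs 3·t_tx to clear all hops; remaining 97 packets each add one t_tx.
Total = (3+98-1)·t_tx + 3·t_prop = 100·4.84536 + 3·0.0112903 = 484.6 ms.

484.6 ms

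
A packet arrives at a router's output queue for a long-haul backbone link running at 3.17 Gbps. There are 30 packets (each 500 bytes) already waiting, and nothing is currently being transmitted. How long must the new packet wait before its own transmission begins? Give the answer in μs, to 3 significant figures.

Each queued packet: L/R = 4000/3170000000 = 1.26183 μs.
30 queued → 37.8549 μs.
Queuing delay = 37.9 μs.

37.9 μs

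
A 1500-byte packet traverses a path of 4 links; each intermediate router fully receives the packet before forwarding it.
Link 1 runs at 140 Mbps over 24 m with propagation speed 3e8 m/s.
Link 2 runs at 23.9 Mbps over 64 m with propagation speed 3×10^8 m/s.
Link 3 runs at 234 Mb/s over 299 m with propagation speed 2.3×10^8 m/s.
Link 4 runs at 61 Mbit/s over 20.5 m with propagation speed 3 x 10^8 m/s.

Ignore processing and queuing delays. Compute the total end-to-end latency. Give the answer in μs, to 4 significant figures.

837.5 μs

L = 1500 × 8 = 12000 bits.
Transmission delays (L/R per hop): 85.7143, 502.092, 51.2821, 196.721 μs; sum = 835.81 μs.
Propagation delays (d/s per hop): 0.08, 0.213333, 1.3, 0.0683333 μs; sum = 1.66167 μs.
End-to-end = 837.5 μs.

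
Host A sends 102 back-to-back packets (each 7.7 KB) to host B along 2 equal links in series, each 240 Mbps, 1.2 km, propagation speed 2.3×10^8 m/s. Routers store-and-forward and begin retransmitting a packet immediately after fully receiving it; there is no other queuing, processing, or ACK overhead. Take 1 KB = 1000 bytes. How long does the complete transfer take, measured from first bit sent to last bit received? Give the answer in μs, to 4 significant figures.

26450 μs

Per-hop transmission t_tx = L/R = 61600/240000000 = 256.667 μs.
Per-hop propagation t_prop = 1200/2.3e+08 = 5.21739 μs.
Pipeline fill: first packet needs 2·t_tx to clear all hops; remaining 101 packets each add one t_tx.
Total = (2+102-1)·t_tx + 2·t_prop = 103·256.667 + 2·5.21739 = 26450 μs.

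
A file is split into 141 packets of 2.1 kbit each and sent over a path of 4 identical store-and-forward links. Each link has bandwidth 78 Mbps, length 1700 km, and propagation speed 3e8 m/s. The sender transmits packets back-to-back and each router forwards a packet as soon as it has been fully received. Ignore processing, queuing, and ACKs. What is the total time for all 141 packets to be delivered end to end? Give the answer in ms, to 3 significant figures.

26.5 ms

Per-hop transmission t_tx = L/R = 2100/78000000 = 0.0269231 ms.
Per-hop propagation t_prop = 1700000/300000000 = 5.66667 ms.
Pipeline fill: first packet needs 4·t_tx to clear all hops; remaining 140 packets each add one t_tx.
Total = (4+141-1)·t_tx + 4·t_prop = 144·0.0269231 + 4·5.66667 = 26.5 ms.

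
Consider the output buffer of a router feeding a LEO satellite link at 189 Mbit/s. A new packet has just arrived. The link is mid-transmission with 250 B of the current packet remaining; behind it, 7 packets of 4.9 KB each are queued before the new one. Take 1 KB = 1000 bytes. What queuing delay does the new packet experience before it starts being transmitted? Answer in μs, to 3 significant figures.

1460 μs

Each queued packet: L/R = 39200/189000000 = 207.407 μs.
7 queued → 1451.85 μs.
Plus remaining 2000 bits of current packet: 10.582 μs.
Queuing delay = 1460 μs.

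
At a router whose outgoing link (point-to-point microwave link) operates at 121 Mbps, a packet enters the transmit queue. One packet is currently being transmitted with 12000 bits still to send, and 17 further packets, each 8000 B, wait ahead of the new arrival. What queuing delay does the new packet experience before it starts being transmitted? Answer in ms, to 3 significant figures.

9.09 ms

Each queued packet: L/R = 64000/121000000 = 0.528926 ms.
17 queued → 8.99174 ms.
Plus remaining 12000 bits of current packet: 0.0991736 ms.
Queuing delay = 9.09 ms.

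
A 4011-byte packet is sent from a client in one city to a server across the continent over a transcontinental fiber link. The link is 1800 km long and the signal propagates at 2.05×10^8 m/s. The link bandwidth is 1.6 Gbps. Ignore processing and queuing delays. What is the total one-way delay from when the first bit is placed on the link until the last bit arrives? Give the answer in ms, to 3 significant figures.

8.80 ms

L = 4011 × 8 = 32088 bits.
Transmission delay = L/R = 32088 / 1600000000 = 0.020055 ms.
Propagation delay = d/s = 1800000 m / 2.05e+08 m/s = 8.78049 ms.
Total = 8.80 ms.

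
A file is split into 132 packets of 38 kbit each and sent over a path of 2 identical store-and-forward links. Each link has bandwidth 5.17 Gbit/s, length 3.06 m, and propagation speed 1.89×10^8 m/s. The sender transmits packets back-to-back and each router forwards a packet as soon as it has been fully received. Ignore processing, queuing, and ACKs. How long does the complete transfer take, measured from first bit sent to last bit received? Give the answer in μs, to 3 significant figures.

978 μs

Per-hop transmission t_tx = L/R = 38000/5170000000 = 7.3501 μs.
Per-hop propagation t_prop = 3.06/189000000 = 0.0161905 μs.
Pipeline fill: first packet needs 2·t_tx to clear all hops; remaining 131 packets each add one t_tx.
Total = (2+132-1)·t_tx + 2·t_prop = 133·7.3501 + 2·0.0161905 = 978 μs.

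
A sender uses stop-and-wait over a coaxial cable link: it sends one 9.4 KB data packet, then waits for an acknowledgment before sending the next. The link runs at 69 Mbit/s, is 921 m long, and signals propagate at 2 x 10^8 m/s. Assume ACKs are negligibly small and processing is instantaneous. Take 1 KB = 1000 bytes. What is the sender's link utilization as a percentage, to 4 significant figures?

t_tx = L/R = 75200/69000000 = 0.00108986 s.
t_prop = 921/200000000 = 4.605e-06 s; RTT = 9.21e-06 s.
Cycle = t_tx + RTT = 0.00109907 s.
Utilization = t_tx / cycle = 0.00108986/0.00109907 = 99.16 %.

99.16 %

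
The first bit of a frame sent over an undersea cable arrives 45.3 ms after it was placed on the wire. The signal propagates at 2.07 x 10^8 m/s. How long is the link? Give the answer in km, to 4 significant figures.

9377 km

d = s × t_prop = 2.07e+08 × 0.0453 = 9377 km.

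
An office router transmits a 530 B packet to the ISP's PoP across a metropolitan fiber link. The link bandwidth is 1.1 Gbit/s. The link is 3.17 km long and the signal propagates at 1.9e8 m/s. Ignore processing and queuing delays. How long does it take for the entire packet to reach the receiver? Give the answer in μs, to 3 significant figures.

20.5 μs

L = 530 × 8 = 4240 bits.
Transmission delay = L/R = 4240 / 1100000000 = 3.85455 μs.
Propagation delay = d/s = 3170 m / 190000000 m/s = 16.6842 μs.
Total = 20.5 μs.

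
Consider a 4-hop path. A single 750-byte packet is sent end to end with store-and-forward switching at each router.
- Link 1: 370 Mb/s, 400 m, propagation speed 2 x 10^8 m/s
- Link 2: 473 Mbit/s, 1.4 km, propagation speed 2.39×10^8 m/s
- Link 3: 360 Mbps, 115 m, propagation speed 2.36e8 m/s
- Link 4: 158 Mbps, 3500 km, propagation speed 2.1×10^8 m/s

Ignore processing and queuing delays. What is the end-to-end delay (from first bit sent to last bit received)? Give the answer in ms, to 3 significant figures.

16.8 ms

L = 750 × 8 = 6000 bits.
Transmission delays (L/R per hop): 0.0162162, 0.012685, 0.0166667, 0.0379747 ms; sum = 0.0835426 ms.
Propagation delays (d/s per hop): 0.002, 0.00585774, 0.000487288, 16.6667 ms; sum = 16.675 ms.
End-to-end = 16.8 ms.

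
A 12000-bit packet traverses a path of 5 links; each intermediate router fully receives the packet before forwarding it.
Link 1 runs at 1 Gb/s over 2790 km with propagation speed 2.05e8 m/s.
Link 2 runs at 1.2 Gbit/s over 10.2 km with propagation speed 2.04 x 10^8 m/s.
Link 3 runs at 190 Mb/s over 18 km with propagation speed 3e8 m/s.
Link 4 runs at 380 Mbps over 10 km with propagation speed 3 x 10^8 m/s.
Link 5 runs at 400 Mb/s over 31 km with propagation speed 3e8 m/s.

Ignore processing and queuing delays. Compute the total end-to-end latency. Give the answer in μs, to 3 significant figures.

Transmission delays (L/R per hop): 12, 10, 63.1579, 31.5789, 30 μs; sum = 146.737 μs.
Propagation delays (d/s per hop): 13609.8, 50, 60, 33.3333, 103.333 μs; sum = 13856.4 μs.
End-to-end = 14000 μs.

14000 μs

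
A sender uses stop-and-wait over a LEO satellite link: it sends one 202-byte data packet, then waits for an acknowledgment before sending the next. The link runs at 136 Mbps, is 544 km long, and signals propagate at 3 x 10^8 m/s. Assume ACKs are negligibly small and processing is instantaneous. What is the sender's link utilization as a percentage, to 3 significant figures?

t_tx = L/R = 1616/136000000 = 1.18824e-05 s.
t_prop = 544000/300000000 = 0.00181333 s; RTT = 0.00362667 s.
Cycle = t_tx + RTT = 0.00363855 s.
Utilization = t_tx / cycle = 1.18824e-05/0.00363855 = 0.327 %.

0.327 %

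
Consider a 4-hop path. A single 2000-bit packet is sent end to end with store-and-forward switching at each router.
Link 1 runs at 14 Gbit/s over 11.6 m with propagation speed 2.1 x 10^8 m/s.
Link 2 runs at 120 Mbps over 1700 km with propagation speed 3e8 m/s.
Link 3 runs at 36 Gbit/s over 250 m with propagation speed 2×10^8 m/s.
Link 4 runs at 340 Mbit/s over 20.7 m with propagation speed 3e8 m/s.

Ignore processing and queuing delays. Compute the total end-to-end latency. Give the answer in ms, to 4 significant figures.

5.691 ms

Transmission delays (L/R per hop): 0.000142857, 0.0166667, 5.55556e-05, 0.00588235 ms; sum = 0.0227474 ms.
Propagation delays (d/s per hop): 5.52381e-05, 5.66667, 0.00125, 6.9e-05 ms; sum = 5.66804 ms.
End-to-end = 5.691 ms.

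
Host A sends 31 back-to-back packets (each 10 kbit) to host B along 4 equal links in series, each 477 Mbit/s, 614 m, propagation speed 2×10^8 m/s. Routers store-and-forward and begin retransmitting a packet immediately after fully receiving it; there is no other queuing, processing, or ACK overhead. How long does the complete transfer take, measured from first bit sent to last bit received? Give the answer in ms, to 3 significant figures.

0.725 ms

Per-hop transmission t_tx = L/R = 10000/477000000 = 0.0209644 ms.
Per-hop propagation t_prop = 614/200000000 = 0.00307 ms.
Pipeline fill: first packet needs 4·t_tx to clear all hops; remaining 30 packets each add one t_tx.
Total = (4+31-1)·t_tx + 4·t_prop = 34·0.0209644 + 4·0.00307 = 0.725 ms.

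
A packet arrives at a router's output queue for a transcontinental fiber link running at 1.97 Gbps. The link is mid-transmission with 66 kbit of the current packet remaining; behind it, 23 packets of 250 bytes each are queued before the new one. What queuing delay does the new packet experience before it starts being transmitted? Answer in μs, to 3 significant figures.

Each queued packet: L/R = 2000/1970000000 = 1.01523 μs.
23 queued → 23.3503 μs.
Plus remaining 66000 bits of current packet: 33.5025 μs.
Queuing delay = 56.9 μs.

56.9 μs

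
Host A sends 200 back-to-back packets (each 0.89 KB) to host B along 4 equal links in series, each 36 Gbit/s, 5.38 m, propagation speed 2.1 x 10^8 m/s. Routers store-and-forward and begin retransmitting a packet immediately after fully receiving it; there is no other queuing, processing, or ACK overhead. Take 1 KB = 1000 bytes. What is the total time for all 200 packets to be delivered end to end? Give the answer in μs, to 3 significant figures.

Per-hop transmission t_tx = L/R = 7120/36000000000 = 0.197778 μs.
Per-hop propagation t_prop = 5.38/210000000 = 0.025619 μs.
Pipeline fill: first packet needs 4·t_tx to clear all hops; remaining 199 packets each add one t_tx.
Total = (4+200-1)·t_tx + 4·t_prop = 203·0.197778 + 4·0.025619 = 40.3 μs.

40.3 μs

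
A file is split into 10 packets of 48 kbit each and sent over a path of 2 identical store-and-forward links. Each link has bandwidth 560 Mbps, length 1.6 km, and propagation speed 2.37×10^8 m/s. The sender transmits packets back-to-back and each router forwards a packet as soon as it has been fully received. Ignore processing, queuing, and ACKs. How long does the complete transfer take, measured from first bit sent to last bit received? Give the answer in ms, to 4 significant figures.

Per-hop transmission t_tx = L/R = 48000/560000000 = 0.0857143 ms.
Per-hop propagation t_prop = 1600/237000000 = 0.00675105 ms.
Pipeline fill: first packet needs 2·t_tx to clear all hops; remaining 9 packets each add one t_tx.
Total = (2+10-1)·t_tx + 2·t_prop = 11·0.0857143 + 2·0.00675105 = 0.9564 ms.

0.9564 ms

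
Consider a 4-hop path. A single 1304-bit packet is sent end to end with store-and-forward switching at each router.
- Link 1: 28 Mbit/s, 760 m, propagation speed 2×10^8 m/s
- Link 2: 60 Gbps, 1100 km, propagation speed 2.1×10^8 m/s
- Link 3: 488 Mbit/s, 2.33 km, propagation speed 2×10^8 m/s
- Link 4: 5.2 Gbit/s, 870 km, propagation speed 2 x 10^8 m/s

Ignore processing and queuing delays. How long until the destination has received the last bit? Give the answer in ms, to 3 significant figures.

9.65 ms

Transmission delays (L/R per hop): 0.0465714, 2.17333e-05, 0.00267213, 0.000250769 ms; sum = 0.0495161 ms.
Propagation delays (d/s per hop): 0.0038, 5.2381, 0.01165, 4.35 ms; sum = 9.60355 ms.
End-to-end = 9.65 ms.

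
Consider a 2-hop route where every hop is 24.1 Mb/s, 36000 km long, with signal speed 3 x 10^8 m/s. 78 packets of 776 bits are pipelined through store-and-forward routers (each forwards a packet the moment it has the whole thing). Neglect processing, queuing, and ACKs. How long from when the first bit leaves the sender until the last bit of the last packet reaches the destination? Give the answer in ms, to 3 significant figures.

243 ms

Per-hop transmission t_tx = L/R = 776/24100000 = 0.0321992 ms.
Per-hop propagation t_prop = 36000000/300000000 = 120 ms.
Pipeline fill: first packet needs 2·t_tx to clear all hops; remaining 77 packets each add one t_tx.
Total = (2+78-1)·t_tx + 2·t_prop = 79·0.0321992 + 2·120 = 243 ms.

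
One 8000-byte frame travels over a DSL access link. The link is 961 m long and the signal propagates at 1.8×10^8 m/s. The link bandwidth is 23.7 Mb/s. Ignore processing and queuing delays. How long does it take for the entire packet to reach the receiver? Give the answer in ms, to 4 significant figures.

L = 8000 × 8 = 64000 bits.
Transmission delay = L/R = 64000 / 23700000 = 2.70042 ms.
Propagation delay = d/s = 961 m / 180000000 m/s = 0.00533889 ms.
Total = 2.706 ms.

2.706 ms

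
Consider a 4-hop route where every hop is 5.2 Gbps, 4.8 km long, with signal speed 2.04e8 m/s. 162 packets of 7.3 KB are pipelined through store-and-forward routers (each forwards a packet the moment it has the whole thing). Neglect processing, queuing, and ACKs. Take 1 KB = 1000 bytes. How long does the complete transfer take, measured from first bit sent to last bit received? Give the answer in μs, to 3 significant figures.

1950 μs

Per-hop transmission t_tx = L/R = 58400/5200000000 = 11.2308 μs.
Per-hop propagation t_prop = 4800/204000000 = 23.5294 μs.
Pipeline fill: first packet needs 4·t_tx to clear all hops; remaining 161 packets each add one t_tx.
Total = (4+162-1)·t_tx + 4·t_prop = 165·11.2308 + 4·23.5294 = 1950 μs.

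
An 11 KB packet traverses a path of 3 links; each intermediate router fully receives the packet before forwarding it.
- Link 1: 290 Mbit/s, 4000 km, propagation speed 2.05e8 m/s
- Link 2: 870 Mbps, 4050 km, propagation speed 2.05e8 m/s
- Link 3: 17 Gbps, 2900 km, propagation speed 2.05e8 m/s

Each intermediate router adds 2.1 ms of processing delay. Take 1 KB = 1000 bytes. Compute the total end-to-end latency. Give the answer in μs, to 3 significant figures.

58000 μs

L = 88000 bits.
Transmission delays (L/R per hop): 303.448, 101.149, 5.17647 μs; sum = 409.774 μs.
Propagation delays (d/s per hop): 19512.2, 19756.1, 14146.3 μs; sum = 53414.6 μs.
Processing at 2 router(s): 2 × 2.1 ms = 4200 μs.
End-to-end = 58000 μs.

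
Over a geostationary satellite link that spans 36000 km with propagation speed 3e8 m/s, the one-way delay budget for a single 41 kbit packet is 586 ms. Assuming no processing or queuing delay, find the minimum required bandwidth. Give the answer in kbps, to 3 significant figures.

88.0 kbps

Propagation delay = 36000000 / 300000000 = 120 ms.
Transmission budget = 586 − 120 = 466 ms.
R ≥ L / t_tx = 41000 bits / 0.466 s = 88.0 kbps.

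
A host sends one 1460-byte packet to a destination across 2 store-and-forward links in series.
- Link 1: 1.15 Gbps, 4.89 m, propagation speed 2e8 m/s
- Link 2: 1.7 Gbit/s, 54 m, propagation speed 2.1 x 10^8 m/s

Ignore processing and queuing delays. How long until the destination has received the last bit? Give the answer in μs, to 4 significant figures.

L = 1460 × 8 = 11680 bits.
Transmission delays (L/R per hop): 10.1565, 6.87059 μs; sum = 17.0271 μs.
Propagation delays (d/s per hop): 0.02445, 0.257143 μs; sum = 0.281593 μs.
End-to-end = 17.31 μs.

17.31 μs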